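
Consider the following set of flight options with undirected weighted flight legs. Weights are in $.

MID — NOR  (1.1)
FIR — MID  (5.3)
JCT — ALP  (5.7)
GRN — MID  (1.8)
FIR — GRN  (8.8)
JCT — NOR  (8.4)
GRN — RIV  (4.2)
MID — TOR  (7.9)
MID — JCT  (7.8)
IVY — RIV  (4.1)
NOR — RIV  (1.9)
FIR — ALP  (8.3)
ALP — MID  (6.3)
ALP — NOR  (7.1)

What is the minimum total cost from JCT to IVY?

$14.4

Running Dijkstra from JCT:
JCT: 0
ALP: 5.7  (via JCT)
MID: 7.8  (via JCT)
NOR: 8.4  (via JCT)
GRN: 9.6  (via MID)
RIV: 10.3  (via NOR)
FIR: 13.1  (via MID)
IVY: 14.4  (via RIV)
Shortest route: JCT → NOR → RIV → IVY = $14.4.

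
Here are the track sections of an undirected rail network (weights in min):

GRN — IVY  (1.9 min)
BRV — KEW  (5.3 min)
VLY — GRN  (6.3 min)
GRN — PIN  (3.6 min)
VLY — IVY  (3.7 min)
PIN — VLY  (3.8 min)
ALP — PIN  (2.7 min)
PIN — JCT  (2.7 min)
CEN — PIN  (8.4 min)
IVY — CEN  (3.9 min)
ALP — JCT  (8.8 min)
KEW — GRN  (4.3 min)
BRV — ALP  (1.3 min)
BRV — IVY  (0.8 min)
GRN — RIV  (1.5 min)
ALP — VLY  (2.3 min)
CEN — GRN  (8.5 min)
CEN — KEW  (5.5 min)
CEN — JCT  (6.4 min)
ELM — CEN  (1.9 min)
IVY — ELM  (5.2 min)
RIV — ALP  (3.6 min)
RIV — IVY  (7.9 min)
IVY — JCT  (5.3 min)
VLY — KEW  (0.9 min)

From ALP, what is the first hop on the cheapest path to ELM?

BRV

Candidate routes:
ALP → BRV → IVY → ELM: 1.3+0.8+5.2 = 7.3
ALP → VLY → IVY → ELM: 2.3+3.7+5.2 = 11.2
ALP → VLY → KEW → CEN → ELM: 2.3+0.9+5.5+1.9 = 10.6
ALP → BRV → IVY → CEN → ELM: 1.3+0.8+3.9+1.9 = 7.9
Cheapest is ALP → BRV → IVY → ELM at 7.3 min.
So from ALP the first move is to BRV.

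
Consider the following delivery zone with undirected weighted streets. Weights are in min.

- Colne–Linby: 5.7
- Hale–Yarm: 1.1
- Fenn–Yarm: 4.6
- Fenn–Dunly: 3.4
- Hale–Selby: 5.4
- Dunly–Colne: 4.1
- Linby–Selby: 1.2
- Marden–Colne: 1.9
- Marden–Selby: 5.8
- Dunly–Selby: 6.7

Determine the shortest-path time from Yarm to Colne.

Settle nodes by increasing distance from Yarm:
Yarm: 0
Hale: 1.1  (via Yarm)
Fenn: 4.6  (via Yarm)
Selby: 6.5  (via Hale)
Linby: 7.7  (via Selby)
Dunly: 8  (via Fenn)
Colne: 12.1  (via Dunly)
Shortest route: Yarm → Fenn → Dunly → Colne = 12.1 min.

12.1 min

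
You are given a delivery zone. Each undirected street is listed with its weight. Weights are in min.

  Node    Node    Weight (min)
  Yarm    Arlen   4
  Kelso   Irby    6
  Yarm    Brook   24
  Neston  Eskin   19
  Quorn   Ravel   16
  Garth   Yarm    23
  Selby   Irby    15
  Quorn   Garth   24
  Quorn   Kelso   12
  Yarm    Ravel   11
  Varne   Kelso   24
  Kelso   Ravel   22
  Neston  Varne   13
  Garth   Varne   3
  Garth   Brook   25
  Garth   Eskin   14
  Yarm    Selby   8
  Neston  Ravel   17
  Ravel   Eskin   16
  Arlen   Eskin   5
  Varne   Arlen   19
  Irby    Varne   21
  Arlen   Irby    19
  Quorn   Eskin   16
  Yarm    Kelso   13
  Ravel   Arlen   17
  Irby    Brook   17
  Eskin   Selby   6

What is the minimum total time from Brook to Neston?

Settle nodes by increasing distance from Brook:
Brook: 0
Irby: 17  (via Brook)
Kelso: 23  (via Irby)
Yarm: 24  (via Brook)
Garth: 25  (via Brook)
Arlen: 28  (via Yarm)
Varne: 28  (via Garth)
Selby: 32  (via Irby)
Eskin: 33  (via Arlen)
Ravel: 35  (via Yarm)
Quorn: 35  (via Kelso)
Neston: 41  (via Varne)
Shortest route: Brook → Garth → Varne → Neston = 41 min.

41 min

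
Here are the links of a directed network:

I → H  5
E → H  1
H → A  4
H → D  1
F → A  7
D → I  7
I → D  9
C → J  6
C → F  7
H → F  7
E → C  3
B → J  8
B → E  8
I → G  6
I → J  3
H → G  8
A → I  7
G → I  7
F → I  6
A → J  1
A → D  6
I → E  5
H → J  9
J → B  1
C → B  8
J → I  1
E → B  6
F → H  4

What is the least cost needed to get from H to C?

14

Enumerating some paths:
H → D → I → E → C: 1+7+5+3 = 16
H → A → J → I → E → C: 4+1+1+5+3 = 14
Cheapest is H → A → J → I → E → C at 14.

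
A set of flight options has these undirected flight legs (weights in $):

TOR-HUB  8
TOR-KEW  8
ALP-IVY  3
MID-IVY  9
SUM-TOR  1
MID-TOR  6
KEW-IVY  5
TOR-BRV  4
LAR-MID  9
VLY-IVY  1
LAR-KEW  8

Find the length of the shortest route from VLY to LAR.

Settle nodes by increasing distance from VLY:
VLY: 0
IVY: 1  (via VLY)
ALP: 4  (via IVY)
KEW: 6  (via IVY)
MID: 10  (via IVY)
TOR: 14  (via KEW)
LAR: 14  (via KEW)
Shortest route: VLY → IVY → KEW → LAR = $14.

$14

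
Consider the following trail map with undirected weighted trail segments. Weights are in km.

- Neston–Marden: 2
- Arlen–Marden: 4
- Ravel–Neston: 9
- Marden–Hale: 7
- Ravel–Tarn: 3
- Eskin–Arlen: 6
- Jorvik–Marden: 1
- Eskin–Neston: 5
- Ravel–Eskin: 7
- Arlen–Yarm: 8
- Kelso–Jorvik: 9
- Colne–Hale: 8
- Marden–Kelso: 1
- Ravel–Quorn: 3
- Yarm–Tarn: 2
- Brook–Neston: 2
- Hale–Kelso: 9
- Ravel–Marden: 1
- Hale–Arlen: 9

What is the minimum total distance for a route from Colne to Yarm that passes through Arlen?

Best Colne to Arlen: Colne–Hale–Arlen costing 17
Best Arlen to Yarm: Arlen–Yarm costing 8
Total via Arlen: 17 + 8 = 25 km.

25 km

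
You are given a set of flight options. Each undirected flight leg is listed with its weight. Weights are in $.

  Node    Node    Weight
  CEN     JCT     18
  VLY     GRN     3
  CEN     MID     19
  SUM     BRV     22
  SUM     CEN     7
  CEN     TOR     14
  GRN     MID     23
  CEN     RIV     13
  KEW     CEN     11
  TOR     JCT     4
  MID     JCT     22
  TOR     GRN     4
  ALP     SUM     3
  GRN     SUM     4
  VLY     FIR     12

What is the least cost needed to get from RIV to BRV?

Enumerating some paths:
RIV → CEN → SUM → BRV: 13+7+22 = 42
RIV → CEN → TOR → GRN → SUM → BRV: 13+14+4+4+22 = 57
Cheapest is RIV → CEN → SUM → BRV at $42.

$42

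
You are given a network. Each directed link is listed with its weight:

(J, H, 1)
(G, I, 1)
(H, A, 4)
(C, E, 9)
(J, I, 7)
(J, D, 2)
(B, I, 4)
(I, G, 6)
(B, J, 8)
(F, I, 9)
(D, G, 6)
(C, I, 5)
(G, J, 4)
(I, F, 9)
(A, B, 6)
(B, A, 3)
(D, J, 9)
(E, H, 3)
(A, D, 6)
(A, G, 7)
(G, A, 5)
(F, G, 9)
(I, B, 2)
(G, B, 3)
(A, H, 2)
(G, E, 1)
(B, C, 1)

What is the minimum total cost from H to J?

Enumerating some paths:
H - A - B - J: 4+6+8 = 18
H - A - G - J: 4+7+4 = 15
Cheapest is H - A - G - J at 15.

15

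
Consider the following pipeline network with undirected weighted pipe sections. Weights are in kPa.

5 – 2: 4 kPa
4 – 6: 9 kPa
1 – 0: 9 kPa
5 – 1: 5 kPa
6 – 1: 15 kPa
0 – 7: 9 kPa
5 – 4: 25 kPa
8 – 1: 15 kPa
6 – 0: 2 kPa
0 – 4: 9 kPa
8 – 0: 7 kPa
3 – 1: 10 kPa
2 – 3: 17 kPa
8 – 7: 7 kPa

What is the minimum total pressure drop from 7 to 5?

23 kPa

Enumerating some paths:
7 - 0 - 6 - 1 - 5: 9+2+15+5 = 31
7 - 0 - 1 - 5: 9+9+5 = 23
7 - 8 - 0 - 1 - 5: 7+7+9+5 = 28
7 - 8 - 1 - 5: 7+15+5 = 27
Cheapest is 7 - 0 - 1 - 5 at 23 kPa.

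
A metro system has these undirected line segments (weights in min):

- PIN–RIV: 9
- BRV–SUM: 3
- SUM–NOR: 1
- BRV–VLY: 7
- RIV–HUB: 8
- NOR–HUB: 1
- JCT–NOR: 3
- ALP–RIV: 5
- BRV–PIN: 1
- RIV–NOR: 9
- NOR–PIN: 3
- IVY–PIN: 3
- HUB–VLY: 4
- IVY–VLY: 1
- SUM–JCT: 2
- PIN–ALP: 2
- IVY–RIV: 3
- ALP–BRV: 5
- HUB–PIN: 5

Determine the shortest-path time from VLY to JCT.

8 min

Compare a few routes:
VLY–HUB–NOR–JCT: 4+1+3 = 8
VLY–IVY–PIN–NOR–JCT: 1+3+3+3 = 10
VLY–IVY–PIN–BRV–SUM–JCT: 1+3+1+3+2 = 10
Cheapest is VLY–HUB–NOR–JCT at 8 min.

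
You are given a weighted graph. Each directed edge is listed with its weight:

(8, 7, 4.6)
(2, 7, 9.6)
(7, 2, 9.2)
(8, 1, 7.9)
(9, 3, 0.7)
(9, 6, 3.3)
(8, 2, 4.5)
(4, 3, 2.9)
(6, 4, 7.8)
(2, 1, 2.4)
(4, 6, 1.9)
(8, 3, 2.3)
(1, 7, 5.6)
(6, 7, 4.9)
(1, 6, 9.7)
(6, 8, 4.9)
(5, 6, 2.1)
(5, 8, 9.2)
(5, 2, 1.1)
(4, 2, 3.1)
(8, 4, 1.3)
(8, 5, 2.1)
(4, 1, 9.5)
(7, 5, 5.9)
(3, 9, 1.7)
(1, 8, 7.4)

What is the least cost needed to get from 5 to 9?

11

Enumerating some paths:
5 → 8 → 3 → 9: 9.2+2.3+1.7 = 13.2
5 → 6 → 8 → 3 → 9: 2.1+4.9+2.3+1.7 = 11
5 → 6 → 8 → 4 → 3 → 9: 2.1+4.9+1.3+2.9+1.7 = 12.9
Cheapest is 5 → 6 → 8 → 3 → 9 at 11.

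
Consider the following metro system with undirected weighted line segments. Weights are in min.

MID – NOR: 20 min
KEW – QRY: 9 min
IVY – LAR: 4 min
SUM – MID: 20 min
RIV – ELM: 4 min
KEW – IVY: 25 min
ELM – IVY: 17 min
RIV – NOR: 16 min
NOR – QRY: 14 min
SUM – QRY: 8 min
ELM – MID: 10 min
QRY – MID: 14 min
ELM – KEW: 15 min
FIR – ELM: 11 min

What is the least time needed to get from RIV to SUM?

Settle nodes by increasing distance from RIV:
RIV: 0
ELM: 4  (via RIV)
MID: 14  (via ELM)
FIR: 15  (via ELM)
NOR: 16  (via RIV)
KEW: 19  (via ELM)
IVY: 21  (via ELM)
LAR: 25  (via IVY)
QRY: 28  (via MID)
SUM: 34  (via MID)
Shortest route: RIV–ELM–MID–SUM = 34 min.

34 min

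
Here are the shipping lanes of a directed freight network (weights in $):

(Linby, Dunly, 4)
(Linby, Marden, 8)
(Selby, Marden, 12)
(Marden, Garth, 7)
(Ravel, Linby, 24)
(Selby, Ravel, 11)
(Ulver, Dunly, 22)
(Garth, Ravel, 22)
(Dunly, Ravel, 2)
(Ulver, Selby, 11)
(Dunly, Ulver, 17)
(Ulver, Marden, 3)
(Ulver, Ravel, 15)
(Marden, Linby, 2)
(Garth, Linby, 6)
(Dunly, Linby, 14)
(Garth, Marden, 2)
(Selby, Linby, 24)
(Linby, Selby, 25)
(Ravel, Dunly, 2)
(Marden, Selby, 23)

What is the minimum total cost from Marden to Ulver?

$23

Enumerating some paths:
Marden - Garth - Linby - Dunly - Ulver: 7+6+4+17 = 34
Marden - Selby - Ravel - Dunly - Ulver: 23+11+2+17 = 53
Marden - Linby - Dunly - Ulver: 2+4+17 = 23
Marden - Garth - Ravel - Dunly - Ulver: 7+22+2+17 = 48
The minimum is $23 via Marden - Linby - Dunly - Ulver.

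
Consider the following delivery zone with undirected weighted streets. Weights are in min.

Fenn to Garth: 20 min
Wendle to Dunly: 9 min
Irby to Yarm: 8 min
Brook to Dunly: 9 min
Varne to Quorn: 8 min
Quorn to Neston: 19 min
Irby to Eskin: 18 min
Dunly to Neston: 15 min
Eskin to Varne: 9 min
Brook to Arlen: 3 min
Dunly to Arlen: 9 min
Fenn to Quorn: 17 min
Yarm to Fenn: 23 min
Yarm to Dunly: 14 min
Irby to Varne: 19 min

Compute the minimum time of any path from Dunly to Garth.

Shortest distances from Dunly:
Dunly: 0
Arlen: 9  (via Dunly)
Brook: 9  (via Dunly)
Wendle: 9  (via Dunly)
Yarm: 14  (via Dunly)
Neston: 15  (via Dunly)
Irby: 22  (via Yarm)
Quorn: 34  (via Neston)
Fenn: 37  (via Yarm)
Eskin: 40  (via Irby)
Varne: 41  (via Irby)
Garth: 57  (via Fenn)
Shortest route: Dunly–Yarm–Fenn–Garth = 57 min.

57 min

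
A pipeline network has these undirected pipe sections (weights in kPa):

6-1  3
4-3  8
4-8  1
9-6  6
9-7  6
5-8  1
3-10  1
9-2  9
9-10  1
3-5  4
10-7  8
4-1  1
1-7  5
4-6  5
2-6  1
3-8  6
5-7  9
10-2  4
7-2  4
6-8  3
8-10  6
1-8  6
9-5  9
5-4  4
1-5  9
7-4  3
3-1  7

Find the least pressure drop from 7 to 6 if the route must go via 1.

Shortest 7→1: 7 → 4 → 1 = 4
Best 1 to 6: 1 → 6 costing 3
Total via 1: 4 + 3 = 7 kPa.

7 kPa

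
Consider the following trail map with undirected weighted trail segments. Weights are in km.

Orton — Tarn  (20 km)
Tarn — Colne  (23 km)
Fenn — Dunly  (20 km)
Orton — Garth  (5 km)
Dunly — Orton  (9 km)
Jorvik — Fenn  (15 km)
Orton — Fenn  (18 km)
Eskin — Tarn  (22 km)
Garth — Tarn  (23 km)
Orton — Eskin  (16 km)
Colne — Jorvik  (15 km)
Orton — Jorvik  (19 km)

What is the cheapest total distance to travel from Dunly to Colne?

Candidate routes:
Dunly–Fenn–Jorvik–Colne: 20+15+15 = 50
Dunly–Orton–Jorvik–Colne: 9+19+15 = 43
Cheapest is Dunly–Orton–Jorvik–Colne at 43 km.

43 km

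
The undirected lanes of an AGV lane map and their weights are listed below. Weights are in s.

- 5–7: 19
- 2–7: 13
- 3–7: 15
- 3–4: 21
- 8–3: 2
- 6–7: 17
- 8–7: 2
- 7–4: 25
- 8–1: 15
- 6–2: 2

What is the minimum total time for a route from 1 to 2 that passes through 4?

Best 1 to 4: 1 → 8 → 3 → 4 costing 38
Best 4 to 2: 4 → 7 → 2 costing 38
Total via 4: 38 + 38 = 76 s.

76 s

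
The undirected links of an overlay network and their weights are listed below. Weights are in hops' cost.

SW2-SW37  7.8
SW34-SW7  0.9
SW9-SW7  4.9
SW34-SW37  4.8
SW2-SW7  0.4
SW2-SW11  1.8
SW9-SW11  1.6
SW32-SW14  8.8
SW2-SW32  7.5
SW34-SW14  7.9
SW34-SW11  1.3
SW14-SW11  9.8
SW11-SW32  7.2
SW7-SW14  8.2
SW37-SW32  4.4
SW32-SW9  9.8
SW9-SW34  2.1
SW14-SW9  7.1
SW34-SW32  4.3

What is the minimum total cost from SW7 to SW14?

Candidate routes:
SW7 → SW34 → SW14: 0.9+7.9 = 8.8
SW7 → SW14: 8.2 = 8.2
Cheapest is SW7 → SW14 at 8.2 hops' cost.

8.2 hops' cost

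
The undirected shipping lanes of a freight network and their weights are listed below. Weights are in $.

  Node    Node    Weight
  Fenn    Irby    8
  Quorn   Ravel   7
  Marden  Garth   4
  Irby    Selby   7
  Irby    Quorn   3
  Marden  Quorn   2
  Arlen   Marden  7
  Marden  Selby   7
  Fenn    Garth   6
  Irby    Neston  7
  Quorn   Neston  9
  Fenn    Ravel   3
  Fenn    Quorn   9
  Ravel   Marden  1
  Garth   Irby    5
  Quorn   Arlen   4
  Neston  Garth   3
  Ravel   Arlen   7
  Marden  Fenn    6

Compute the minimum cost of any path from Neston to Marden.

Shortest distances from Neston:
Neston: 0
Garth: 3  (via Neston)
Irby: 7  (via Neston)
Marden: 7  (via Garth)
Shortest route: Neston → Garth → Marden = $7.

$7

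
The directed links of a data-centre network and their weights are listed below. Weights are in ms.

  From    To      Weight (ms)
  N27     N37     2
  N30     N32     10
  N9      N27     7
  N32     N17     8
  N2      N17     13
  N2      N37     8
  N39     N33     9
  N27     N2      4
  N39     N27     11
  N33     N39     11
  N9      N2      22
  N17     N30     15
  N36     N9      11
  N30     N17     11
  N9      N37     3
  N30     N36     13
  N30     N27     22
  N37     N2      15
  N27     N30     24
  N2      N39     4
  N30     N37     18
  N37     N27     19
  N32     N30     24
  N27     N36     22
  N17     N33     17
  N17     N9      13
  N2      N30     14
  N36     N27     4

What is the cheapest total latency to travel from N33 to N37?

Settle nodes by increasing distance from N33:
N33: 0
N39: 11  (via N33)
N27: 22  (via N39)
N37: 24  (via N27)
Shortest route: N33 → N39 → N27 → N37 = 24 ms.

24 ms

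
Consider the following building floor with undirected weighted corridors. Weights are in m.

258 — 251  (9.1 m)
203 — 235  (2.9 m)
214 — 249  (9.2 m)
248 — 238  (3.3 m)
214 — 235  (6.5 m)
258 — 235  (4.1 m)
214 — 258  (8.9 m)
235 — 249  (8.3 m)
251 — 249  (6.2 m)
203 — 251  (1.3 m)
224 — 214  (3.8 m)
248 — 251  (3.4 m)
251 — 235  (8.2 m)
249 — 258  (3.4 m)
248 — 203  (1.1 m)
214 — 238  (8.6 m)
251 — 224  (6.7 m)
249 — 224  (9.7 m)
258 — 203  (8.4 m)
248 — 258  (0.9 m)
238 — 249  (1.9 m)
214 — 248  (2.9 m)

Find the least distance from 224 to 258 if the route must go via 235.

14.4 m

Shortest 224→235: 224 → 214 → 235 = 10.3
Shortest 235→258: 235 → 258 = 4.1
Total via 235: 10.3 + 4.1 = 14.4 m.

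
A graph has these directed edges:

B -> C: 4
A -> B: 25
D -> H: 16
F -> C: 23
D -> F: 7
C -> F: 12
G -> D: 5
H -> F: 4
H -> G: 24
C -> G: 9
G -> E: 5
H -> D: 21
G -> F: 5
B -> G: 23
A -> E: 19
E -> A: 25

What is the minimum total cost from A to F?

Shortest distances from A:
A: 0
E: 19  (via A)
B: 25  (via A)
C: 29  (via B)
G: 38  (via C)
F: 41  (via C)
Shortest route: A–B–C–F = 41.

41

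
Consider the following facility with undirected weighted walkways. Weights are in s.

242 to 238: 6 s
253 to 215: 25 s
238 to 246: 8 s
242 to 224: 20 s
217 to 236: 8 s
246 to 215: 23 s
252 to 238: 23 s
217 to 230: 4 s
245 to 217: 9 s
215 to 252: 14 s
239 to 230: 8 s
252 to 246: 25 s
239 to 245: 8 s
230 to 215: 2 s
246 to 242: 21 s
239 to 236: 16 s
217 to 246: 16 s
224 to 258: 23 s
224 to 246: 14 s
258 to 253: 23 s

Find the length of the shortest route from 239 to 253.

35 s

Candidate routes:
239 - 236 - 217 - 230 - 215 - 253: 16+8+4+2+25 = 55
239 - 230 - 217 - 246 - 215 - 253: 8+4+16+23+25 = 76
239 - 230 - 215 - 253: 8+2+25 = 35
239 - 245 - 217 - 230 - 215 - 253: 8+9+4+2+25 = 48
The minimum is 35 s via 239 - 230 - 215 - 253.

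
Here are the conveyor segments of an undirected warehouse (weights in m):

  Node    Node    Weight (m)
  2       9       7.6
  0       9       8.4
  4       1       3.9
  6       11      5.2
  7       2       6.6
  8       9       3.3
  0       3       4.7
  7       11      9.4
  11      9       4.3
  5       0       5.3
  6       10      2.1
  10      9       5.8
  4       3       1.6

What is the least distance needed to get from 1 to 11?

Running Dijkstra from 1:
1: 0
4: 3.9  (via 1)
3: 5.5  (via 4)
0: 10.2  (via 3)
5: 15.5  (via 0)
9: 18.6  (via 0)
8: 21.9  (via 9)
11: 22.9  (via 9)
Shortest route: 1 → 4 → 3 → 0 → 9 → 11 = 22.9 m.

22.9 m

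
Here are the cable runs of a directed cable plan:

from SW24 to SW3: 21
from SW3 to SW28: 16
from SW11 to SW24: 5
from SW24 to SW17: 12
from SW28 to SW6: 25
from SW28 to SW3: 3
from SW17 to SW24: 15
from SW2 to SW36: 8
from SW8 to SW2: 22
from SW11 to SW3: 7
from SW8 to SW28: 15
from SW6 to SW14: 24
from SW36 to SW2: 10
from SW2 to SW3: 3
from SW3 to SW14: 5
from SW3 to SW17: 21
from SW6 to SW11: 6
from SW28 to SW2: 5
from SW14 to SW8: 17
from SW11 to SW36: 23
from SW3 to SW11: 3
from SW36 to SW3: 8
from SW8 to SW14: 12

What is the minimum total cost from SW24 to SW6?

62

Candidate routes:
SW24–SW3–SW28–SW6: 21+16+25 = 62
SW24–SW3–SW14–SW8–SW28–SW6: 21+5+17+15+25 = 83
The minimum is 62 via SW24–SW3–SW28–SW6.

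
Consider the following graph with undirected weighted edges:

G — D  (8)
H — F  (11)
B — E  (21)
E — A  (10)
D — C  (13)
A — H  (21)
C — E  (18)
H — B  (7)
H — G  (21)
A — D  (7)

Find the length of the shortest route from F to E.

39

Shortest distances from F:
F: 0
H: 11  (via F)
B: 18  (via H)
A: 32  (via H)
G: 32  (via H)
D: 39  (via A)
E: 39  (via B)
Shortest route: F → H → B → E = 39.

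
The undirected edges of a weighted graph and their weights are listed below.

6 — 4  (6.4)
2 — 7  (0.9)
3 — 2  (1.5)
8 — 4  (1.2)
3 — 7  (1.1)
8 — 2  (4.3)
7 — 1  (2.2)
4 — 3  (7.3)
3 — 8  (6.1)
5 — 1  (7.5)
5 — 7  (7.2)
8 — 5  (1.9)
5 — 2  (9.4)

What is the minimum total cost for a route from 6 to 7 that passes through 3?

14.5

Shortest 6→3: 6–4–8–2–3 = 13.4
Shortest 3→7: 3–7 = 1.1
Total via 3: 13.4 + 1.1 = 14.5.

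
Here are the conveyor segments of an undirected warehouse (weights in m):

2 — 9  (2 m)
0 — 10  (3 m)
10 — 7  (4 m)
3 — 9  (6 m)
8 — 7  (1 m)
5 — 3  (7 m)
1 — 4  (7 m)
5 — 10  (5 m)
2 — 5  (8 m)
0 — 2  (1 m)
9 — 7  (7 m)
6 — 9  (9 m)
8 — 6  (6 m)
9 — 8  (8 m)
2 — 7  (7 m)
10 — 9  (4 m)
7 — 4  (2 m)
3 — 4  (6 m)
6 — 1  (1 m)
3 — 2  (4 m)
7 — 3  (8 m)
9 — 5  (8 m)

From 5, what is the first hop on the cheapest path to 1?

Enumerating some paths:
5 - 10 - 9 - 6 - 1: 5+4+9+1 = 19
5 - 10 - 7 - 8 - 6 - 1: 5+4+1+6+1 = 17
5 - 10 - 7 - 4 - 1: 5+4+2+7 = 18
5 - 9 - 6 - 1: 8+9+1 = 18
The minimum is 17 m via 5 - 10 - 7 - 8 - 6 - 1.
So from 5 the first move is to 10.

10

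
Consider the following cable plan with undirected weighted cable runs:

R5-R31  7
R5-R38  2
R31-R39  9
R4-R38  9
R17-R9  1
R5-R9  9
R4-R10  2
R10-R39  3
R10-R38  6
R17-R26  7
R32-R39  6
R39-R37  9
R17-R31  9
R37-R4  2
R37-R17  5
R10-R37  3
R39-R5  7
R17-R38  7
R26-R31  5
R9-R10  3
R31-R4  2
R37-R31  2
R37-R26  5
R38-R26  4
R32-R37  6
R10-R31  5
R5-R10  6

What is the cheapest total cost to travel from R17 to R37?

Compare a few routes:
R17–R9–R10–R4–R37: 1+3+2+2 = 8
R17–R9–R10–R4–R31–R37: 1+3+2+2+2 = 10
R17–R9–R10–R37: 1+3+3 = 7
R17–R37: 5 = 5
The minimum is 5 via R17–R37.

5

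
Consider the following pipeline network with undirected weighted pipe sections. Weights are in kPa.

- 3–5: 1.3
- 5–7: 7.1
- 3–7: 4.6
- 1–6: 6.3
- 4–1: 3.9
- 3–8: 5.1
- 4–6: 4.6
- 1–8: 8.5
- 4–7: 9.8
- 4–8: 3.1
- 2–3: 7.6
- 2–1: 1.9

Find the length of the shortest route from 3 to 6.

Settle nodes by increasing distance from 3:
3: 0
5: 1.3  (via 3)
7: 4.6  (via 3)
8: 5.1  (via 3)
2: 7.6  (via 3)
4: 8.2  (via 8)
1: 9.5  (via 2)
6: 12.8  (via 4)
Shortest route: 3 → 8 → 4 → 6 = 12.8 kPa.

12.8 kPa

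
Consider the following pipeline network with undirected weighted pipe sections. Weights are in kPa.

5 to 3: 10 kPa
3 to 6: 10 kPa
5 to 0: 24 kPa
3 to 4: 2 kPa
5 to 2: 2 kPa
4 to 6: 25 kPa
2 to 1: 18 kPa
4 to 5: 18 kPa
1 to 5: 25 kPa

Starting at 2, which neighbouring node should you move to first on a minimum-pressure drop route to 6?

5

Compare a few routes:
2 - 5 - 3 - 6: 2+10+10 = 22
2 - 5 - 4 - 6: 2+18+25 = 45
2 - 5 - 3 - 4 - 6: 2+10+2+25 = 39
2 - 5 - 4 - 3 - 6: 2+18+2+10 = 32
The minimum is 22 kPa via 2 - 5 - 3 - 6.
So from 2 the first move is to 5.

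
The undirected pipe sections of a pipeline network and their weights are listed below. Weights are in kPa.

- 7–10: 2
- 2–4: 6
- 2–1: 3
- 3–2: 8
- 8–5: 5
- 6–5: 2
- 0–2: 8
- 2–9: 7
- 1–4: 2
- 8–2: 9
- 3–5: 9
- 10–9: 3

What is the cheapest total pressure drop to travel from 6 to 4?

21 kPa

Running Dijkstra from 6:
6: 0
5: 2  (via 6)
8: 7  (via 5)
3: 11  (via 5)
2: 16  (via 8)
1: 19  (via 2)
4: 21  (via 1)
Shortest route: 6 → 5 → 8 → 2 → 1 → 4 = 21 kPa.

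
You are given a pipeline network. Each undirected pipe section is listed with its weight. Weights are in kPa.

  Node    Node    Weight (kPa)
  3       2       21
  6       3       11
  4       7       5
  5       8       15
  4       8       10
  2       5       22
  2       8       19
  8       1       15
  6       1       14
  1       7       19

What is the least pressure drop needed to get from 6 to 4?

Settle nodes by increasing distance from 6:
6: 0
3: 11  (via 6)
1: 14  (via 6)
8: 29  (via 1)
2: 32  (via 3)
7: 33  (via 1)
4: 38  (via 7)
Shortest route: 6–1–7–4 = 38 kPa.

38 kPa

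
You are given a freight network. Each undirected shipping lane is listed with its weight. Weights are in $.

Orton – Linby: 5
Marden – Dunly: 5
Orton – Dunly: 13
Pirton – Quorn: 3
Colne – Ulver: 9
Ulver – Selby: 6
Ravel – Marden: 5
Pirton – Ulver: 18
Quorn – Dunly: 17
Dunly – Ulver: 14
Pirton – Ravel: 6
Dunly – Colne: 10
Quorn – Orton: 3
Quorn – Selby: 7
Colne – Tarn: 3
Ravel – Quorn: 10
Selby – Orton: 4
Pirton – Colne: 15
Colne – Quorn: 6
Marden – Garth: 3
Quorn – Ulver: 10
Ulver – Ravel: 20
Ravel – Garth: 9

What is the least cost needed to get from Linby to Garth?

$25

Compare a few routes:
Linby → Orton → Quorn → Pirton → Ravel → Marden → Garth: 5+3+3+6+5+3 = 25
Linby → Orton → Dunly → Marden → Garth: 5+13+5+3 = 26
The minimum is $25 via Linby → Orton → Quorn → Pirton → Ravel → Marden → Garth.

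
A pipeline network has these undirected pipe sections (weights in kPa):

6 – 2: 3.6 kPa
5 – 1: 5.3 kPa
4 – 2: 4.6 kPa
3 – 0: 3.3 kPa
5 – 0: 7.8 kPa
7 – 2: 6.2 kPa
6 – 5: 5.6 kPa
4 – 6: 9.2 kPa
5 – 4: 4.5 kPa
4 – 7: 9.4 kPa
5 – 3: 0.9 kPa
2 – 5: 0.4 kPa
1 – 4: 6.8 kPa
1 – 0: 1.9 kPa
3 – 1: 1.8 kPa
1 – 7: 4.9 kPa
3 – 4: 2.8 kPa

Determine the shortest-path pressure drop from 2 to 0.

4.6 kPa

Settle nodes by increasing distance from 2:
2: 0
5: 0.4  (via 2)
3: 1.3  (via 5)
1: 3.1  (via 3)
6: 3.6  (via 2)
4: 4.1  (via 3)
0: 4.6  (via 3)
Shortest route: 2 → 5 → 3 → 0 = 4.6 kPa.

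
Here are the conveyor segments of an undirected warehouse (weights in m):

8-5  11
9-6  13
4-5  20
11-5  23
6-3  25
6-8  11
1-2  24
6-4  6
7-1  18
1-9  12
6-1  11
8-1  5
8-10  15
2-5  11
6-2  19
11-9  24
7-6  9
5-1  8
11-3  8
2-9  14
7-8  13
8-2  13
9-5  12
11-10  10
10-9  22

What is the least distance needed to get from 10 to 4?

Enumerating some paths:
10–8–6–4: 15+11+6 = 32
10–8–1–6–4: 15+5+11+6 = 37
The minimum is 32 m via 10–8–6–4.

32 m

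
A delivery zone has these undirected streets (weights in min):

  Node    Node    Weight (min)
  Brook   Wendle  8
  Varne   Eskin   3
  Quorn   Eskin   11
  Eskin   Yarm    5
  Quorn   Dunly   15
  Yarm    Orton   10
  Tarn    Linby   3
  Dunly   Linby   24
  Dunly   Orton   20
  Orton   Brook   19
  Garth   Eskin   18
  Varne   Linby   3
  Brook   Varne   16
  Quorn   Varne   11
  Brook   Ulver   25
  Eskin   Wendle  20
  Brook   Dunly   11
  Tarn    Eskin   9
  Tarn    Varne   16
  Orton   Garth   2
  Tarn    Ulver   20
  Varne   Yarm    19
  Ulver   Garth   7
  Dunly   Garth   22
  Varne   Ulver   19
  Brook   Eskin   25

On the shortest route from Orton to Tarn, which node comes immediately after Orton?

Compare a few routes:
Orton → Yarm → Eskin → Tarn: 10+5+9 = 24
Orton → Garth → Eskin → Varne → Linby → Tarn: 2+18+3+3+3 = 29
Orton → Garth → Eskin → Tarn: 2+18+9 = 29
The minimum is 24 min via Orton → Yarm → Eskin → Tarn.
So from Orton the first move is to Yarm.

Yarm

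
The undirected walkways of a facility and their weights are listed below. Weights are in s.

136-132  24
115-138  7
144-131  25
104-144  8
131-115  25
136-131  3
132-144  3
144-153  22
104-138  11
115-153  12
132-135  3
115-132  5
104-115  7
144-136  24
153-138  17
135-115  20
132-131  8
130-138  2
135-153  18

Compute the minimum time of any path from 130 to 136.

Settle nodes by increasing distance from 130:
130: 0
138: 2  (via 130)
115: 9  (via 138)
104: 13  (via 138)
132: 14  (via 115)
144: 17  (via 132)
135: 17  (via 132)
153: 19  (via 138)
131: 22  (via 132)
136: 25  (via 131)
Shortest route: 130–138–115–132–131–136 = 25 s.

25 s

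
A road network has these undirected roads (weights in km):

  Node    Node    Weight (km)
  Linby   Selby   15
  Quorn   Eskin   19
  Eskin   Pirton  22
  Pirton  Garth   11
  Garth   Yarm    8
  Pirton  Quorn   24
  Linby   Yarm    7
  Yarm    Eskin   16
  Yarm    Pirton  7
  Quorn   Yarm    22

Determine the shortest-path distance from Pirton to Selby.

Enumerating some paths:
Pirton → Garth → Yarm → Linby → Selby: 11+8+7+15 = 41
Pirton → Yarm → Linby → Selby: 7+7+15 = 29
Cheapest is Pirton → Yarm → Linby → Selby at 29 km.

29 km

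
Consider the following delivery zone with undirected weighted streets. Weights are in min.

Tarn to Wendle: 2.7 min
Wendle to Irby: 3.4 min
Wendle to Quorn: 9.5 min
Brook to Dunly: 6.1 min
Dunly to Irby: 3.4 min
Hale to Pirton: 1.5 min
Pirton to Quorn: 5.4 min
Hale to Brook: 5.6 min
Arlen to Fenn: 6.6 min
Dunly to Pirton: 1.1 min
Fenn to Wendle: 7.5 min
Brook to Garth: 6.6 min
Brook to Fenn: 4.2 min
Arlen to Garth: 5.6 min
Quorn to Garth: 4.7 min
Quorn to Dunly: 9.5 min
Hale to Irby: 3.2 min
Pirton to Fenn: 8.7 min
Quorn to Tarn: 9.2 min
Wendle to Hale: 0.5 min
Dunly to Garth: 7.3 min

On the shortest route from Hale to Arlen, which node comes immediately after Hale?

Wendle

Enumerating some paths:
Hale–Brook–Fenn–Arlen: 5.6+4.2+6.6 = 16.4
Hale–Pirton–Dunly–Garth–Arlen: 1.5+1.1+7.3+5.6 = 15.5
Hale–Wendle–Fenn–Arlen: 0.5+7.5+6.6 = 14.6
Cheapest is Hale–Wendle–Fenn–Arlen at 14.6 min.
So from Hale the first move is to Wendle.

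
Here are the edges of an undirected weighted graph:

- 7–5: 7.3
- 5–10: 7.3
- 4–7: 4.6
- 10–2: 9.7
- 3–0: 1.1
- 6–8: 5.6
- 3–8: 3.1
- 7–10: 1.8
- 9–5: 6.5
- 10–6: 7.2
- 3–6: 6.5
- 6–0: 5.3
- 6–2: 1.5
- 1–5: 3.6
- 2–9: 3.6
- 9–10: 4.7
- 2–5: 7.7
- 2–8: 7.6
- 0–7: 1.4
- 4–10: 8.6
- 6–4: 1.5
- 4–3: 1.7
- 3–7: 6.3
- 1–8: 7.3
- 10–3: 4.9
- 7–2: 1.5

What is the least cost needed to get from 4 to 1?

12.1

Enumerating some paths:
4 - 3 - 8 - 1: 1.7+3.1+7.3 = 12.1
4 - 6 - 2 - 5 - 1: 1.5+1.5+7.7+3.6 = 14.3
4 - 3 - 0 - 7 - 5 - 1: 1.7+1.1+1.4+7.3+3.6 = 15.1
4 - 6 - 8 - 1: 1.5+5.6+7.3 = 14.4
The minimum is 12.1 via 4 - 3 - 8 - 1.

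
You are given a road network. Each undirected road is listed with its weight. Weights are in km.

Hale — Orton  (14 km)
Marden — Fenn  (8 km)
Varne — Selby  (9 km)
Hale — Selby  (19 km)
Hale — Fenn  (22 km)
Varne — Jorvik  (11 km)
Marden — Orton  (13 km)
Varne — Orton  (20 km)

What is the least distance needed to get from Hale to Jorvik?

39 km

Compare a few routes:
Hale–Orton–Varne–Jorvik: 14+20+11 = 45
Hale–Selby–Varne–Jorvik: 19+9+11 = 39
Hale–Fenn–Marden–Orton–Varne–Jorvik: 22+8+13+20+11 = 74
The minimum is 39 km via Hale–Selby–Varne–Jorvik.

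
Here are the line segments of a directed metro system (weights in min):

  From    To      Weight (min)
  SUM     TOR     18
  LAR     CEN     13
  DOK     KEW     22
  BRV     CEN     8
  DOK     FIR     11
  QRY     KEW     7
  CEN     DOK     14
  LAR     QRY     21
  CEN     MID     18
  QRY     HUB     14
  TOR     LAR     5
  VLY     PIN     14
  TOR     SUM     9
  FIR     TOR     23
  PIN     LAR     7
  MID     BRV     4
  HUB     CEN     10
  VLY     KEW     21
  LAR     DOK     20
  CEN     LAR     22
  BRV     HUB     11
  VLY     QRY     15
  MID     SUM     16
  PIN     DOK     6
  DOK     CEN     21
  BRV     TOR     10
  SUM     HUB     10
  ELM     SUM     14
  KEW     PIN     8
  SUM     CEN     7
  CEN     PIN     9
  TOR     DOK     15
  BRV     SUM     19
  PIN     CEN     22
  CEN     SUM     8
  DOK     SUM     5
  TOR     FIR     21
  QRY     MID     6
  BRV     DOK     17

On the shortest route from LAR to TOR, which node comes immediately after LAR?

Compare a few routes:
LAR - QRY - MID - BRV - TOR: 21+6+4+10 = 41
LAR - CEN - SUM - TOR: 13+8+18 = 39
The minimum is 39 min via LAR - CEN - SUM - TOR.
So from LAR the first move is to CEN.

CEN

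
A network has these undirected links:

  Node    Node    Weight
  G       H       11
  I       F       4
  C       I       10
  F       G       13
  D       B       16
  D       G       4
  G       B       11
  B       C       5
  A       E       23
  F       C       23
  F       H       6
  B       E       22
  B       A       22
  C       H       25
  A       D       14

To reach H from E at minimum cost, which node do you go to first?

Candidate routes:
E - B - C - I - F - H: 22+5+10+4+6 = 47
E - B - G - H: 22+11+11 = 44
Cheapest is E - B - G - H at 44.
So from E the first move is to B.

B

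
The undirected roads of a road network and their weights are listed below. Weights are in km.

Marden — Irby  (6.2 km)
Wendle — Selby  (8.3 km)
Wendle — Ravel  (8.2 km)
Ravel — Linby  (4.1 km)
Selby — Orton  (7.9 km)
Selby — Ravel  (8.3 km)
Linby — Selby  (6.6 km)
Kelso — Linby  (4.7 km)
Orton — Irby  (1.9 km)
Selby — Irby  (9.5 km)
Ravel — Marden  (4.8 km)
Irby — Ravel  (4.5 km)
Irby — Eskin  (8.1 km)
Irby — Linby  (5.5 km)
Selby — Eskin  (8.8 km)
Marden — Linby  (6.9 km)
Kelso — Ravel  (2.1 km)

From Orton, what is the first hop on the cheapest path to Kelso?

Enumerating some paths:
Orton → Irby → Linby → Kelso: 1.9+5.5+4.7 = 12.1
Orton → Irby → Ravel → Kelso: 1.9+4.5+2.1 = 8.5
Cheapest is Orton → Irby → Ravel → Kelso at 8.5 km.
So from Orton the first move is to Irby.

Irby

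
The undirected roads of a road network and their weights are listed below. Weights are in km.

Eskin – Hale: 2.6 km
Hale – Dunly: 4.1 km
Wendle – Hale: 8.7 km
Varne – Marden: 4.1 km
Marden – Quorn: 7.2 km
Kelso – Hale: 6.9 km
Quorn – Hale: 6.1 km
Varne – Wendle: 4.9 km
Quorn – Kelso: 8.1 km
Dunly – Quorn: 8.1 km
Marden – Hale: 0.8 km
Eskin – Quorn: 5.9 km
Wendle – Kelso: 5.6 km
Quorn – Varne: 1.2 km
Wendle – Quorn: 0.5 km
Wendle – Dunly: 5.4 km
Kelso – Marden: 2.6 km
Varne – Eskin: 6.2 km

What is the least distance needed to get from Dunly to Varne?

7.1 km

Settle nodes by increasing distance from Dunly:
Dunly: 0
Hale: 4.1  (via Dunly)
Marden: 4.9  (via Hale)
Wendle: 5.4  (via Dunly)
Quorn: 5.9  (via Wendle)
Eskin: 6.7  (via Hale)
Varne: 7.1  (via Quorn)
Shortest route: Dunly → Wendle → Quorn → Varne = 7.1 km.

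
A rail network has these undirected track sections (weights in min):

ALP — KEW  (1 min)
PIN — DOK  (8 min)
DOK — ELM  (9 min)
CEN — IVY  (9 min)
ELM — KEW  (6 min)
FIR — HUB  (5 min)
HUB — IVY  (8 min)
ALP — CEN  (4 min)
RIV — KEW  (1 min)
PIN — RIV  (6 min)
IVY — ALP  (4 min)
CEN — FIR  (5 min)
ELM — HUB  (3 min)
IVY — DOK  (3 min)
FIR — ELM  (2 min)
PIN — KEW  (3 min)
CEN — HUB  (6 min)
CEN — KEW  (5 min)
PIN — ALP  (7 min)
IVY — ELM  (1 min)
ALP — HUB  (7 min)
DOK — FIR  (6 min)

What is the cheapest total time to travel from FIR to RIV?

Shortest distances from FIR:
FIR: 0
ELM: 2  (via FIR)
IVY: 3  (via ELM)
CEN: 5  (via FIR)
HUB: 5  (via FIR)
DOK: 6  (via FIR)
ALP: 7  (via IVY)
KEW: 8  (via ELM)
RIV: 9  (via KEW)
Shortest route: FIR–ELM–KEW–RIV = 9 min.

9 min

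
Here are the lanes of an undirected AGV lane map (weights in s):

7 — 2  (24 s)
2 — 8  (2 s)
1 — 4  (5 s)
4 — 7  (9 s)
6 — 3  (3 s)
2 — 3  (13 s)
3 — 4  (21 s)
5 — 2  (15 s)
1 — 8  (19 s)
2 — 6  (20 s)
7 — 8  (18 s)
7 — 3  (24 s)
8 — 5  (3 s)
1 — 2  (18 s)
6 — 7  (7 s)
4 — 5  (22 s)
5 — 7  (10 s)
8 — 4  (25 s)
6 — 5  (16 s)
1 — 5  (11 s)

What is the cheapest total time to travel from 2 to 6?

Settle nodes by increasing distance from 2:
2: 0
8: 2  (via 2)
5: 5  (via 8)
3: 13  (via 2)
7: 15  (via 5)
1: 16  (via 5)
6: 16  (via 3)
Shortest route: 2–3–6 = 16 s.

16 s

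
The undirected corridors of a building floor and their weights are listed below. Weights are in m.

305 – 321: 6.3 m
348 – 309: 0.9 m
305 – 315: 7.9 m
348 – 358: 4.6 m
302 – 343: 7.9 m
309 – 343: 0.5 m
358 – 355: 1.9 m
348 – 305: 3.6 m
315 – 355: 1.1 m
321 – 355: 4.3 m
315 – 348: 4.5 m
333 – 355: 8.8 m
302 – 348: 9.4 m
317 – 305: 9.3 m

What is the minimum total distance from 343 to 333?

15.8 m

Settle nodes by increasing distance from 343:
343: 0
309: 0.5  (via 343)
348: 1.4  (via 309)
305: 5  (via 348)
315: 5.9  (via 348)
358: 6  (via 348)
355: 7  (via 315)
302: 7.9  (via 343)
321: 11.3  (via 305)
317: 14.3  (via 305)
333: 15.8  (via 355)
Shortest route: 343–309–348–315–355–333 = 15.8 m.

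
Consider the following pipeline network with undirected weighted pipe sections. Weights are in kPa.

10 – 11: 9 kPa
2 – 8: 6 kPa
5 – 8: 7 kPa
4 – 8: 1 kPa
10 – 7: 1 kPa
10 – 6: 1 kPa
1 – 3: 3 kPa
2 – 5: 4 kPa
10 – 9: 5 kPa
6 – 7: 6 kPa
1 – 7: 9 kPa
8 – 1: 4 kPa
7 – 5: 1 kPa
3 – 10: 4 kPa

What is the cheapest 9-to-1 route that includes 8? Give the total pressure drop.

18 kPa

Shortest 9→8: 9–10–7–5–8 = 14
Best 8 to 1: 8–1 costing 4
Total via 8: 14 + 4 = 18 kPa.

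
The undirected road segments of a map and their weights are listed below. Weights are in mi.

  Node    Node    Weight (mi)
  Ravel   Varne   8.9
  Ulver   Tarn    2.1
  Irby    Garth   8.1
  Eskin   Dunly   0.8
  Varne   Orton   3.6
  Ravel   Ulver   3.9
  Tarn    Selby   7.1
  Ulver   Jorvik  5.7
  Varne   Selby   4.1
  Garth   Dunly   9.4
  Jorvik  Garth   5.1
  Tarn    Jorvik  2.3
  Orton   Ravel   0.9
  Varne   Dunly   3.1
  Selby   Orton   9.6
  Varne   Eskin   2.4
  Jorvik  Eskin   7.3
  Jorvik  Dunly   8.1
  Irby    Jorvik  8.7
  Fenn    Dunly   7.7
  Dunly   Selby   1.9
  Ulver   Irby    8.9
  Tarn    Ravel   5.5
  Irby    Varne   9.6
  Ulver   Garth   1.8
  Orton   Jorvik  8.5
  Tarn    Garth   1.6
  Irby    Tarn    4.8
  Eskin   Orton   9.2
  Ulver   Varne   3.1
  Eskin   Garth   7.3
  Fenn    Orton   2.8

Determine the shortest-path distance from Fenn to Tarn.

9.2 mi

Enumerating some paths:
Fenn - Orton - Ravel - Ulver - Tarn: 2.8+0.9+3.9+2.1 = 9.7
Fenn - Orton - Ravel - Tarn: 2.8+0.9+5.5 = 9.2
Cheapest is Fenn - Orton - Ravel - Tarn at 9.2 mi.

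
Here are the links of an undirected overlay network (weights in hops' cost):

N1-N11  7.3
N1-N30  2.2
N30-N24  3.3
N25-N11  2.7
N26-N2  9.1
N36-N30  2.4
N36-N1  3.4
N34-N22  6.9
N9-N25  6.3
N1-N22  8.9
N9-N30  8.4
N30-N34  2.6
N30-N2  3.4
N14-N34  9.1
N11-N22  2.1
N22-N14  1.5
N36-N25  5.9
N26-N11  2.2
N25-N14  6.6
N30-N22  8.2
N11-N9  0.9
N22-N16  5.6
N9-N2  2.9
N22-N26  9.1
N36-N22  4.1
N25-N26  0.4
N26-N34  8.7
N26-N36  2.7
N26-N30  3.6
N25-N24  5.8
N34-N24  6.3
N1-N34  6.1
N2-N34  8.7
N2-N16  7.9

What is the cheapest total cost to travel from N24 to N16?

14.6 hops' cost

Compare a few routes:
N24 → N25 → N11 → N22 → N16: 5.8+2.7+2.1+5.6 = 16.2
N24 → N30 → N36 → N22 → N16: 3.3+2.4+4.1+5.6 = 15.4
N24 → N30 → N2 → N16: 3.3+3.4+7.9 = 14.6
N24 → N25 → N26 → N11 → N22 → N16: 5.8+0.4+2.2+2.1+5.6 = 16.1
Cheapest is N24 → N30 → N2 → N16 at 14.6 hops' cost.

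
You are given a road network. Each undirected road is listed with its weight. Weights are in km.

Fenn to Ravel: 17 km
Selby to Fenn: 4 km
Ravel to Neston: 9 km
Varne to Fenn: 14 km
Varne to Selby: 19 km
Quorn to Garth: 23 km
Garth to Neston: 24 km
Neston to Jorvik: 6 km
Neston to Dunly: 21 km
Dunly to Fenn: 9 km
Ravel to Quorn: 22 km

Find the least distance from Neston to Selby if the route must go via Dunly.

34 km

Shortest Neston→Dunly: Neston → Dunly = 21
Shortest Dunly→Selby: Dunly → Fenn → Selby = 13
Total via Dunly: 21 + 13 = 34 km.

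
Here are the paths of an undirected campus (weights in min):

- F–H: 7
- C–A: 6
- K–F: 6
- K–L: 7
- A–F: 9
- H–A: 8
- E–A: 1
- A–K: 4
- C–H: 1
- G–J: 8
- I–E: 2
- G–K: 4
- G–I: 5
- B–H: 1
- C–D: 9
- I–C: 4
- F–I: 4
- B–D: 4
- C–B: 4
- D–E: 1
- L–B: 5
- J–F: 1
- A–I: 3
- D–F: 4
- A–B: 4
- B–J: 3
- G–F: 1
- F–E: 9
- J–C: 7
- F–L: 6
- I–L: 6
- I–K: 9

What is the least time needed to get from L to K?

Shortest distances from L:
L: 0
B: 5  (via L)
F: 6  (via L)
H: 6  (via B)
I: 6  (via L)
C: 7  (via H)
G: 7  (via F)
J: 7  (via F)
K: 7  (via L)
Shortest route: L → K = 7 min.

7 min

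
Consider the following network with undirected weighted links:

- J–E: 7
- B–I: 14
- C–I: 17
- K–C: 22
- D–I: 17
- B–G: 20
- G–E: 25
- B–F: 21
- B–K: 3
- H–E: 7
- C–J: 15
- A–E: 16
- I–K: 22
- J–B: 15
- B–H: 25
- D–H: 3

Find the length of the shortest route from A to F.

59

Enumerating some paths:
A–E–J–B–F: 16+7+15+21 = 59
A–E–H–B–F: 16+7+25+21 = 69
The minimum is 59 via A–E–J–B–F.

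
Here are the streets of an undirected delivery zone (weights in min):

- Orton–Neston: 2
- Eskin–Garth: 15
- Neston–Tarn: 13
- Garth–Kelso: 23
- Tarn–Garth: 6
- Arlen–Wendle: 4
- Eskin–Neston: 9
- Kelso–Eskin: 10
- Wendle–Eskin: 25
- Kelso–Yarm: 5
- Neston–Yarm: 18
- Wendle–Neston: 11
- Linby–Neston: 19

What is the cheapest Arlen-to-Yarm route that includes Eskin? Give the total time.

Best Arlen to Eskin: Arlen → Wendle → Neston → Eskin costing 24
Best Eskin to Yarm: Eskin → Kelso → Yarm costing 15
Total via Eskin: 24 + 15 = 39 min.

39 min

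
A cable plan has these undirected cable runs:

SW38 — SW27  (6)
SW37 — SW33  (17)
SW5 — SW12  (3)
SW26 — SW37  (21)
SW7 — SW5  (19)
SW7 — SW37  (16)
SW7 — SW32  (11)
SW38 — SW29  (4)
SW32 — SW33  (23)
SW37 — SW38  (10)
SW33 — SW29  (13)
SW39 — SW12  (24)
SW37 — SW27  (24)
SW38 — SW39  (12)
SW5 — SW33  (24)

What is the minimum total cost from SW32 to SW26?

Compare a few routes:
SW32 - SW33 - SW29 - SW38 - SW27 - SW37 - SW26: 23+13+4+6+24+21 = 91
SW32 - SW33 - SW37 - SW26: 23+17+21 = 61
SW32 - SW33 - SW29 - SW38 - SW37 - SW26: 23+13+4+10+21 = 71
SW32 - SW7 - SW37 - SW26: 11+16+21 = 48
Cheapest is SW32 - SW7 - SW37 - SW26 at 48.

48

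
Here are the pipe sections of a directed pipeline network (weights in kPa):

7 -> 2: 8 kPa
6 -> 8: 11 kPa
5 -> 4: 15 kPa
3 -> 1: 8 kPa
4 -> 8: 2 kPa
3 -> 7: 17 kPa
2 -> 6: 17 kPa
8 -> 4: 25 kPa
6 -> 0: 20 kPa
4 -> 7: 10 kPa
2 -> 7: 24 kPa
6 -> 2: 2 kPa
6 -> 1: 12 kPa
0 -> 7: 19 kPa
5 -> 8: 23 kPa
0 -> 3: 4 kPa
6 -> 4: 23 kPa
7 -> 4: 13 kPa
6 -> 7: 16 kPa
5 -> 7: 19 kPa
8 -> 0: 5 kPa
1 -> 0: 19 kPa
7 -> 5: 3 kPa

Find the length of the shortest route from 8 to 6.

49 kPa

Settle nodes by increasing distance from 8:
8: 0
0: 5  (via 8)
3: 9  (via 0)
1: 17  (via 3)
7: 24  (via 0)
4: 25  (via 8)
5: 27  (via 7)
2: 32  (via 7)
6: 49  (via 2)
Shortest route: 8 → 0 → 7 → 2 → 6 = 49 kPa.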